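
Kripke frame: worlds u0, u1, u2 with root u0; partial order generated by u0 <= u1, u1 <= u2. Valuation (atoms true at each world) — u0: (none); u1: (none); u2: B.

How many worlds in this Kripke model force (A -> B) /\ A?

0

u0: does not force it — u0 ||-/- (A -> B) /\ A since u0 fails A.
u1: does not force it.
u2: does not force it.
Worlds forcing the formula: { }.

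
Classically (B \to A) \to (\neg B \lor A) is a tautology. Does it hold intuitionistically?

This is the material-implication-as-disjunction principle, which is not intuitionistically valid.
A Kripke countermodel: worlds w0, w1; order generated by w0 \le w1; atoms true at each world — w0:{}; w1:{A,B}.
w0 \nVdash (B \to A) \to (\neg B \lor A): already at w0 itself, w0 \Vdash B \to A but w0 \nVdash \neg B \lor A.
w0 \nVdash \neg B \lor A: neither disjunct is forced at w0.
w0 \nVdash \neg B since w1 is accessible from w0 and w1 \Vdash B.
So the root w0 does not force the formula.

No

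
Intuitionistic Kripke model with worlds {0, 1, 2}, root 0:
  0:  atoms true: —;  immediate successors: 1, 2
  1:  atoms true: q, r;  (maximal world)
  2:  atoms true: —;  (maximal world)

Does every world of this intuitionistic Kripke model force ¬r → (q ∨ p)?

Not every world: 0 ⊮ ¬r → (q ∨ p).
0 ⊮ ¬r → (q ∨ p): at the accessible world 2, 2 ⊩ ¬r but 2 ⊮ q ∨ p.
2 ⊮ q ∨ p: neither disjunct is forced at 2.

No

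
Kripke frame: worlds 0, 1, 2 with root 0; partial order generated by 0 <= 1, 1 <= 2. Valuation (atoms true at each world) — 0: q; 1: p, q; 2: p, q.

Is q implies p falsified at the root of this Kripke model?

0 does not force q implies p: already at 0 itself, 0 forces q but 0 does not force p.
0 lacks atom p, so 0 does not force p.
So the root 0 does not force q implies p; the model is a countermodel.

Yes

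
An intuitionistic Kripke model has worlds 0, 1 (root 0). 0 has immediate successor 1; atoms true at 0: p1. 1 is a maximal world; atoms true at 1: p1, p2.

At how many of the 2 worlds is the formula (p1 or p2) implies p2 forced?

1

0: does not force it — 0 does not force (p1 or p2) implies p2: already at 0 itself, 0 forces p1 or p2 but 0 does not force p2.
1: forces it.
Worlds forcing the formula: {1}.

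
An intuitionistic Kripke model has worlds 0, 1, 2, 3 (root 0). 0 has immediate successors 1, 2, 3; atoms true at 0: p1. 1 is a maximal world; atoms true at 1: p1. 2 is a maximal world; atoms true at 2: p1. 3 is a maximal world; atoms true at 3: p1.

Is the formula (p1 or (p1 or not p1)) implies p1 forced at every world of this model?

0 forces (p1 or (p1 or not p1)) implies p1: every world accessible from 0 that forces p1 or (p1 or not p1) (namely 0, 1, 2, 3) also forces p1.
Since the root 0 forces (p1 or (p1 or not p1)) implies p1 and forcing is persistent (monotone upward), every world forces it.

Yes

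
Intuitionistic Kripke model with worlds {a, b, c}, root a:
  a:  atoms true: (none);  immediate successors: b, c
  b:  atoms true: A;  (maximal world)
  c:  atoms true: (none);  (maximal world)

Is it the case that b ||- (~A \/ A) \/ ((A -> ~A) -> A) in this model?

b ||- (~A \/ A) \/ ((A -> ~A) -> A) via the disjunct ~A \/ A.

Yes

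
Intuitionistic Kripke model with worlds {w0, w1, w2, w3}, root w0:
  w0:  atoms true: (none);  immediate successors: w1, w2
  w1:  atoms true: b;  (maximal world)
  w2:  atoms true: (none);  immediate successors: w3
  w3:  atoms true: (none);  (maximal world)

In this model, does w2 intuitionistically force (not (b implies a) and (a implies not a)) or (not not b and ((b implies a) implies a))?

w2 does not force (not (b implies a) and (a implies not a)) or (not not b and ((b implies a) implies a)): neither disjunct is forced at w2.
w2 does not force not (b implies a) and (a implies not a) since w2 fails not (b implies a).

No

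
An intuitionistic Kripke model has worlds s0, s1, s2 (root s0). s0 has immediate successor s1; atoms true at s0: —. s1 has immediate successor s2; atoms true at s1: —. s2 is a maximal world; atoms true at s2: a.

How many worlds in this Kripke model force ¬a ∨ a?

s0: does not force it — s0 ⊮ ¬a ∨ a: neither disjunct is forced at s0.
s1: does not force it.
s2: forces it.
Worlds forcing the formula: {s2}.

1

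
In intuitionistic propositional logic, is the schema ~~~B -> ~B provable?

This is triple-negation reduction, which is intuitionistically derivable.
Assume ~~~B and suppose B. Then ~~B (double-negation introduction), contradicting ~~~B. So ~B.

Yes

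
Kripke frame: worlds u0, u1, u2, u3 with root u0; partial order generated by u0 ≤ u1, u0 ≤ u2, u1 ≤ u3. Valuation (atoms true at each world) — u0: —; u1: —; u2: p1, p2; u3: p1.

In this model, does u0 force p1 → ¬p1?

u0 ⊮ p1 → ¬p1: at the accessible world u2, u2 ⊩ p1 but u2 ⊮ ¬p1.
u2 ⊮ ¬p1 since u2 is accessible from u2 and u2 ⊩ p1.

No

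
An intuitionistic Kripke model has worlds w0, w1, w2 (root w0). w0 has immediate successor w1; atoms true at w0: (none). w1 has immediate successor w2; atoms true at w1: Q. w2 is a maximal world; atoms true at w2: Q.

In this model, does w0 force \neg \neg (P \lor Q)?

Yes

w0 \Vdash \neg \neg (P \lor Q): no world accessible from w0 forces \neg (P \lor Q).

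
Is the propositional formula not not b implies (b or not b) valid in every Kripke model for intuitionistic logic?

No

This is a variant of double-negation elimination (deriving excluded middle from double negation), which is not intuitionistically valid.
A Kripke countermodel: worlds 0, 1; order generated by 0 <= 1; atoms true at each world — 0:{}; 1:{b}.
0 does not force not not b implies (b or not b): already at 0 itself, 0 forces not not b but 0 does not force b or not b.
0 does not force b or not b: neither disjunct is forced at 0.
0 lacks atom b, so 0 does not force b.
So the root 0 does not force the formula.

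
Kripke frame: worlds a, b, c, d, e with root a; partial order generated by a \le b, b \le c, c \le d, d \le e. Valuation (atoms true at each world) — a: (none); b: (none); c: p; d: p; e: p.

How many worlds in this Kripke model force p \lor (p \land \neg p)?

a: does not force it — a \nVdash p \lor (p \land \neg p): neither disjunct is forced at a.
b: does not force it.
c: forces it.
d: forces it.
e: forces it.
Worlds forcing the formula: {c, d, e}.

3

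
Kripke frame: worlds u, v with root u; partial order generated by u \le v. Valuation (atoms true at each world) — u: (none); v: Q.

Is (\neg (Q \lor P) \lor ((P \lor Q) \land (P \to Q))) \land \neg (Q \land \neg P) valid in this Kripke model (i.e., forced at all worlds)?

Not every world: u \nVdash (\neg (Q \lor P) \lor ((P \lor Q) \land (P \to Q))) \land \neg (Q \land \neg P).
u \nVdash (\neg (Q \lor P) \lor ((P \lor Q) \land (P \to Q))) \land \neg (Q \land \neg P) since u fails \neg (Q \lor P) \lor ((P \lor Q) \land (P \to Q)).

No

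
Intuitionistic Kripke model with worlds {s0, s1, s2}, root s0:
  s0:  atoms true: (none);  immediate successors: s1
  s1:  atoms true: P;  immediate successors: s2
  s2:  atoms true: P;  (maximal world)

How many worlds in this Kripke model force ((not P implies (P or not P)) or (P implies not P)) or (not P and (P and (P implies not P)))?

3

s0: forces it.
s1: forces it.
s2: forces it.
Worlds forcing the formula: {s0, s1, s2}.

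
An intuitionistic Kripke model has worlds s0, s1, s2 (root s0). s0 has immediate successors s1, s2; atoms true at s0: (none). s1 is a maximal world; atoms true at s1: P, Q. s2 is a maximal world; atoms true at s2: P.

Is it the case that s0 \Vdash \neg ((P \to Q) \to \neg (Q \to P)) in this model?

No

s0 \nVdash \neg ((P \to Q) \to \neg (Q \to P)) since s2 is accessible from s0 and s2 \Vdash (P \to Q) \to \neg (Q \to P).
s2 \Vdash (P \to Q) \to \neg (Q \to P) vacuously: no world accessible from s2 forces the antecedent P \to Q.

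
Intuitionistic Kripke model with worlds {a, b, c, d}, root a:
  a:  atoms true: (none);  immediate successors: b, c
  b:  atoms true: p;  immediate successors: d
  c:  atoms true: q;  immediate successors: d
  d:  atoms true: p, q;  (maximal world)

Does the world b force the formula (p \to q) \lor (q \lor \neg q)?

No

b \nVdash (p \to q) \lor (q \lor \neg q): neither disjunct is forced at b.
b \nVdash p \to q: already at b itself, b \Vdash p but b \nVdash q.
b lacks atom q, so b \nVdash q.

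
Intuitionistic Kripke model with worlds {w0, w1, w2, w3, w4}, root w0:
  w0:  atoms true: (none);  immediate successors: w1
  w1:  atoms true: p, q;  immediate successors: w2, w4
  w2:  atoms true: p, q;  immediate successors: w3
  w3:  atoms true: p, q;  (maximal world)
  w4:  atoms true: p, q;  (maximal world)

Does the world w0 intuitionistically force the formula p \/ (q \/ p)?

w0 ||-/- p \/ (q \/ p): neither disjunct is forced at w0.
w0 lacks atom p, so w0 ||-/- p.

No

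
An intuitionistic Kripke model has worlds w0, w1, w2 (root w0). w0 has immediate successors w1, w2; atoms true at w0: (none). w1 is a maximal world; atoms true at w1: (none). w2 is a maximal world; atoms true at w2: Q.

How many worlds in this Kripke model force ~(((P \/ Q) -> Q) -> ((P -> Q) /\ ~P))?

0

w0: does not force it — w0 ||-/- ~(((P \/ Q) -> Q) -> ((P -> Q) /\ ~P)) since w0 is accessible from w0 and w0 ||- ((P \/ Q) -> Q) -> ((P -> Q) /\ ~P).
w1: does not force it.
w2: does not force it.
Worlds forcing the formula: { }.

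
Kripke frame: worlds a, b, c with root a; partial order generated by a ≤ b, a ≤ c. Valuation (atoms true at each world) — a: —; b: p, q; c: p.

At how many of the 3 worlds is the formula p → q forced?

1

a: does not force it — a ⊮ p → q: at the accessible world c, c ⊩ p but c ⊮ q.
b: forces it.
c: does not force it — c ⊮ p → q: already at c itself, c ⊩ p but c ⊮ q.
Worlds forcing the formula: {b}.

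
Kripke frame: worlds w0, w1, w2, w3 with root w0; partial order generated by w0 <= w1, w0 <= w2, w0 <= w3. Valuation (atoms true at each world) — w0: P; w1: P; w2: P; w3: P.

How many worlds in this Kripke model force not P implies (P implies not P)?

4

w0: forces it.
w1: forces it.
w2: forces it.
w3: forces it.
Worlds forcing the formula: {w0, w1, w2, w3}.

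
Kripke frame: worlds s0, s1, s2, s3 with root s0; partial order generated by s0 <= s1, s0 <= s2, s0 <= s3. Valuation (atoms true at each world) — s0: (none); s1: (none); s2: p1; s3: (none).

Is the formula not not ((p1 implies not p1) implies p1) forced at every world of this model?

No

Not every world: s0 does not force not not ((p1 implies not p1) implies p1).
s0 does not force not not ((p1 implies not p1) implies p1) since s1 is accessible from s0 and s1 forces not ((p1 implies not p1) implies p1).
s1 forces not ((p1 implies not p1) implies p1): no world accessible from s1 forces (p1 implies not p1) implies p1.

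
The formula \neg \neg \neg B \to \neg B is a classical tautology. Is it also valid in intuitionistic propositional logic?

Yes

This is triple-negation reduction, which is intuitionistically derivable.
Assume \neg \neg \neg B and suppose B. Then \neg \neg B (double-negation introduction), contradicting \neg \neg \neg B. So \neg B.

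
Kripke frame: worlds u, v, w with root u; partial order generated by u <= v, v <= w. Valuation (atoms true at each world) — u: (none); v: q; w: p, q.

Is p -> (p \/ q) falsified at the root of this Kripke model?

No

u ||- p -> (p \/ q): every world accessible from u that forces p (namely w) also forces p \/ q.
So the root u forces p -> (p \/ q); the model is not a countermodel.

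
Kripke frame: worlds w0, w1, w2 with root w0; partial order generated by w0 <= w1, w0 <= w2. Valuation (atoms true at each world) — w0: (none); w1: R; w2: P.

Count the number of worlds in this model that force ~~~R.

w0: does not force it — w0 ||-/- ~~~R since w1 is accessible from w0 and w1 ||- ~~R.
w1: does not force it — w1 ||-/- ~~~R since w1 is accessible from w1 and w1 ||- ~~R.
w2: forces it.
Worlds forcing the formula: {w2}.

1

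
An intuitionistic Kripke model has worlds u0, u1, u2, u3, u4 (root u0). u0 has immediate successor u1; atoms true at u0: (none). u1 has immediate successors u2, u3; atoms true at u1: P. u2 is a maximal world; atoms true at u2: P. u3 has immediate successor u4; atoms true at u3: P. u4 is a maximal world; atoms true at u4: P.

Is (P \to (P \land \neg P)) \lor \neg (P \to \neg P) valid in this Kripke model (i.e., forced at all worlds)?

Yes

u0 \Vdash (P \to (P \land \neg P)) \lor \neg (P \to \neg P) via the disjunct \neg (P \to \neg P).
Since the root u0 forces (P \to (P \land \neg P)) \lor \neg (P \to \neg P) and forcing is persistent (monotone upward), every world forces it.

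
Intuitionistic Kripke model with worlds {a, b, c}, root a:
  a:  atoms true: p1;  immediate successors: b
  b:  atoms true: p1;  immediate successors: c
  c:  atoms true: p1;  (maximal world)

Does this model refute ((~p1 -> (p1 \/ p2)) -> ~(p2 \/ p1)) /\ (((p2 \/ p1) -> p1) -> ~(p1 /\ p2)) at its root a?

a ||-/- ((~p1 -> (p1 \/ p2)) -> ~(p2 \/ p1)) /\ (((p2 \/ p1) -> p1) -> ~(p1 /\ p2)) since a fails (~p1 -> (p1 \/ p2)) -> ~(p2 \/ p1).
So the root a does not force ((~p1 -> (p1 \/ p2)) -> ~(p2 \/ p1)) /\ (((p2 \/ p1) -> p1) -> ~(p1 /\ p2)); the model is a countermodel.

Yes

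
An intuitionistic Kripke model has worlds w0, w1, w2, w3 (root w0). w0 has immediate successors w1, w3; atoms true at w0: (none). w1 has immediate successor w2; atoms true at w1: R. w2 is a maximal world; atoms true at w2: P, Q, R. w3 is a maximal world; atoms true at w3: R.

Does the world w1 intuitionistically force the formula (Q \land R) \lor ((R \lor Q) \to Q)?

No

w1 \nVdash (Q \land R) \lor ((R \lor Q) \to Q): neither disjunct is forced at w1.
w1 \nVdash Q \land R since w1 fails Q.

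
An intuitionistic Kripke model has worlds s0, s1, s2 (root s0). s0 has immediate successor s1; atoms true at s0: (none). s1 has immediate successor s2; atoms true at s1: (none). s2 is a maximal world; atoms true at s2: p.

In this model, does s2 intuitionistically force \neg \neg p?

s2 \Vdash \neg \neg p: no world accessible from s2 forces \neg p.

Yes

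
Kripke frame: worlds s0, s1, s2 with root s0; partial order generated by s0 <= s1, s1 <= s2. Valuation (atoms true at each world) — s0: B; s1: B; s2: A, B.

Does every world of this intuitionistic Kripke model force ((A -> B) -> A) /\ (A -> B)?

No

Not every world: s0 ||-/- ((A -> B) -> A) /\ (A -> B).
s0 ||-/- ((A -> B) -> A) /\ (A -> B) since s0 fails (A -> B) -> A.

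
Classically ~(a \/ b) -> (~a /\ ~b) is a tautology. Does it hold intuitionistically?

This is a constructively valid De Morgan direction (negated disjunction to conjunction of negations), which is intuitionistically derivable.
From ~(a \/ b): if a held then a \/ b would, contradiction — so ~a; similarly ~b.

Yes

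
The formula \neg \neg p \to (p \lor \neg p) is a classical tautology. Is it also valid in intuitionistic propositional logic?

This is a variant of double-negation elimination (deriving excluded middle from double negation), which is not intuitionistically valid.
A Kripke countermodel: worlds u, v; order generated by u \le v; atoms true at each world — u:{}; v:{p}.
u \nVdash \neg \neg p \to (p \lor \neg p): already at u itself, u \Vdash \neg \neg p but u \nVdash p \lor \neg p.
u \nVdash p \lor \neg p: neither disjunct is forced at u.
u lacks atom p, so u \nVdash p.
So the root u does not force the formula.

No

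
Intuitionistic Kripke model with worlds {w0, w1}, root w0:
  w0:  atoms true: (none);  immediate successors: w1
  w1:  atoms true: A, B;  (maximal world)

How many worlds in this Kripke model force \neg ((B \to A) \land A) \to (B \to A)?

w0: forces it.
w1: forces it.
Worlds forcing the formula: {w0, w1}.

2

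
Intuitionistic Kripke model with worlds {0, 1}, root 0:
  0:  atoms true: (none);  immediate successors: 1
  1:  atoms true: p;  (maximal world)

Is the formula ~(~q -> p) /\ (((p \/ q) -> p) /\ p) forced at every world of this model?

No

Not every world: 0 ||-/- ~(~q -> p) /\ (((p \/ q) -> p) /\ p).
0 ||-/- ~(~q -> p) /\ (((p \/ q) -> p) /\ p) since 0 fails ~(~q -> p).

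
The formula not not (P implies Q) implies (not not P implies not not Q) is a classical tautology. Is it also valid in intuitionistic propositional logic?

Yes

This is the distribution of double negation over implication, which is intuitionistically derivable.
Assume not not (P implies Q) and not not P; suppose not Q. Then P implies Q would give not P (by contraposition), contradicting not not P; so not (P implies Q), contradicting not not (P implies Q). Hence not not Q.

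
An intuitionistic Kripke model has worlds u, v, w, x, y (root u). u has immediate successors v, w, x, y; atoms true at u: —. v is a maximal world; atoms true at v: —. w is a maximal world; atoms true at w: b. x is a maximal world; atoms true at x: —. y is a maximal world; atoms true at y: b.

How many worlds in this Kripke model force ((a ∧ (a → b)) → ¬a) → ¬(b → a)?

u: does not force it — u ⊮ ((a ∧ (a → b)) → ¬a) → ¬(b → a): already at u itself, u ⊩ (a ∧ (a → b)) → ¬a but u ⊮ ¬(b → a).
v: does not force it.
w: forces it.
x: does not force it.
y: forces it.
Worlds forcing the formula: {w, y}.

2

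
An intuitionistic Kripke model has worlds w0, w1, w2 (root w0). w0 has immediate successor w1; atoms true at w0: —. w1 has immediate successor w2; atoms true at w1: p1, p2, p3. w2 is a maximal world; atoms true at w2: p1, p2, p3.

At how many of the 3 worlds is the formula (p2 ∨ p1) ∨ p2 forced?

2

w0: does not force it — w0 ⊮ (p2 ∨ p1) ∨ p2: neither disjunct is forced at w0.
w1: forces it.
w2: forces it.
Worlds forcing the formula: {w1, w2}.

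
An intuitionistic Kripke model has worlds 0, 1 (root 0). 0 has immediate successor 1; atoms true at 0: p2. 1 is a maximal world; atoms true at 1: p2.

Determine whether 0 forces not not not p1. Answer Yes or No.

0 forces not not not p1: no world accessible from 0 forces not not p1.

Yes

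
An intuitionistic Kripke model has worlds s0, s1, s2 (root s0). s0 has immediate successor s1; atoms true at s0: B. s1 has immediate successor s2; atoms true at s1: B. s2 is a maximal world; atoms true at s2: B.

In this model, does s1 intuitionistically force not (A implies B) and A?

s1 does not force not (A implies B) and A since s1 fails not (A implies B).

No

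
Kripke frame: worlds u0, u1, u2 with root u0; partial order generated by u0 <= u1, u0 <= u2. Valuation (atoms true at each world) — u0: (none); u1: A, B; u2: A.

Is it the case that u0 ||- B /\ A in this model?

u0 ||-/- B /\ A since u0 fails B.

No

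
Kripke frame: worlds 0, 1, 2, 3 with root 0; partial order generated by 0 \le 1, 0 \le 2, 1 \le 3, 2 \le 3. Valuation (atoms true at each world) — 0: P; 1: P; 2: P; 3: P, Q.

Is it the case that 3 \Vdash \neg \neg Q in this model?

Yes

3 \Vdash \neg \neg Q: no world accessible from 3 forces \neg Q.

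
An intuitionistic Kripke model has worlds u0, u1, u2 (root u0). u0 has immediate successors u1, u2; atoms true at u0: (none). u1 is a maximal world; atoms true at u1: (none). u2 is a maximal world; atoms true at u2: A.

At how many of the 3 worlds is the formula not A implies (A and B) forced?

1

u0: does not force it — u0 does not force not A implies (A and B): at the accessible world u1, u1 forces not A but u1 does not force A and B.
u1: does not force it — u1 does not force not A implies (A and B): already at u1 itself, u1 forces not A but u1 does not force A and B.
u2: forces it.
Worlds forcing the formula: {u2}.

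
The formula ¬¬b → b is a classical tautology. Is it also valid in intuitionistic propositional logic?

This is double-negation elimination, which is not intuitionistically valid.
A Kripke countermodel: worlds s0, s1; order generated by s0 ≤ s1; atoms true at each world — s0:{}; s1:{b}.
s0 ⊮ ¬¬b → b: already at s0 itself, s0 ⊩ ¬¬b but s0 ⊮ b.
s0 lacks atom b, so s0 ⊮ b.
So the root s0 does not force the formula.

No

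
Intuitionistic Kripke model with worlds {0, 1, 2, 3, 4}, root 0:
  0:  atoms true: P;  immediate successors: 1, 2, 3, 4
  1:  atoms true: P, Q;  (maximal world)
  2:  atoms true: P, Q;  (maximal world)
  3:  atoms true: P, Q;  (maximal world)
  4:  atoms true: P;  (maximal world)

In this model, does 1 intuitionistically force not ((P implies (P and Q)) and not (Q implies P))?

1 forces not ((P implies (P and Q)) and not (Q implies P)): no world accessible from 1 forces (P implies (P and Q)) and not (Q implies P).

Yes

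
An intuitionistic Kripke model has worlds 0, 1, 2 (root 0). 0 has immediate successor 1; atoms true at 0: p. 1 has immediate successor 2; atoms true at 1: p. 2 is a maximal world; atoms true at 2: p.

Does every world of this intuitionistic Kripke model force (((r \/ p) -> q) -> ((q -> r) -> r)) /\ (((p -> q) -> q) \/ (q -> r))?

0 ||- (((r \/ p) -> q) -> ((q -> r) -> r)) /\ (((p -> q) -> q) \/ (q -> r)) since 0 forces both conjuncts.
Since the root 0 forces (((r \/ p) -> q) -> ((q -> r) -> r)) /\ (((p -> q) -> q) \/ (q -> r)) and forcing is persistent (monotone upward), every world forces it.

Yes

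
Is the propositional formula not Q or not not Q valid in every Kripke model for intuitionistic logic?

This is the weak law of excluded middle, which is not intuitionistically valid.
A Kripke countermodel: worlds 0, 1, 2; order generated by 0 <= 1, 0 <= 2; atoms true at each world — 0:{}; 1:{Q}; 2:{}.
0 does not force not Q or not not Q: neither disjunct is forced at 0.
0 does not force not Q since 1 is accessible from 0 and 1 forces Q.
So the root 0 does not force the formula.

No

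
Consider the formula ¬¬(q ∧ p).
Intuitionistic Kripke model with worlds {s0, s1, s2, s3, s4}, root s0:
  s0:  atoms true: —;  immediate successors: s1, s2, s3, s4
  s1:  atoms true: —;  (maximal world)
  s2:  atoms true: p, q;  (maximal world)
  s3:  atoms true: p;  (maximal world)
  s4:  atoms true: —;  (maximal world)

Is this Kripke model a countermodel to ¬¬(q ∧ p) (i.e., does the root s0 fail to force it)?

Yes

s0 ⊮ ¬¬(q ∧ p) since s1 is accessible from s0 and s1 ⊩ ¬(q ∧ p).
s1 ⊩ ¬(q ∧ p): no world accessible from s1 forces q ∧ p.
So the root s0 does not force ¬¬(q ∧ p); the model is a countermodel.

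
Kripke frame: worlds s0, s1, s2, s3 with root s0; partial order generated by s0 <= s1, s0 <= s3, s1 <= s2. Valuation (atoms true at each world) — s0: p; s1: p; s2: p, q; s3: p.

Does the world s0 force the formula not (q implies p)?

No

s0 does not force not (q implies p) since s0 is accessible from s0 and s0 forces q implies p.
s0 forces q implies p: every world accessible from s0 that forces q (namely s2) also forces p.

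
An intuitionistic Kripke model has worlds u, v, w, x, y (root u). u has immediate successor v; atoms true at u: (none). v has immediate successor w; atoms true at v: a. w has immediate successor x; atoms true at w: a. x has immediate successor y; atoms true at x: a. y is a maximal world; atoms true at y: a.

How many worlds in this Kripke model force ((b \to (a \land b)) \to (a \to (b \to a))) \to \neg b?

5

u: forces it.
v: forces it.
w: forces it.
x: forces it.
y: forces it.
Worlds forcing the formula: {u, v, w, x, y}.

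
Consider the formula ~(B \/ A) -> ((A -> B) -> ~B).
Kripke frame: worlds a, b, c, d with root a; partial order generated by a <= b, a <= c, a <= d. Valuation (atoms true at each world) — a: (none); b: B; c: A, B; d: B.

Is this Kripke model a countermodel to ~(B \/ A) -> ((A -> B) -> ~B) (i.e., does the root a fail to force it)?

a ||- ~(B \/ A) -> ((A -> B) -> ~B) vacuously: no world accessible from a forces the antecedent ~(B \/ A).
So the root a forces ~(B \/ A) -> ((A -> B) -> ~B); the model is not a countermodel.

No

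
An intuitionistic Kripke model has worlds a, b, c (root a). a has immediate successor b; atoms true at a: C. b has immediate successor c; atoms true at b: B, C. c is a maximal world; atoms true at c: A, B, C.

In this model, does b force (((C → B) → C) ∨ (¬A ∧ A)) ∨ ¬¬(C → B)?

Yes

b ⊩ (((C → B) → C) ∨ (¬A ∧ A)) ∨ ¬¬(C → B) via the disjunct ((C → B) → C) ∨ (¬A ∧ A).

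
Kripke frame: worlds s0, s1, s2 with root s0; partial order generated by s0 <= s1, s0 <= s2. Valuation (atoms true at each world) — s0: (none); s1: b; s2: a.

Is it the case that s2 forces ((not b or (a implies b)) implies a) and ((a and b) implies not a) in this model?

Yes

s2 forces ((not b or (a implies b)) implies a) and ((a and b) implies not a) since s2 forces both conjuncts.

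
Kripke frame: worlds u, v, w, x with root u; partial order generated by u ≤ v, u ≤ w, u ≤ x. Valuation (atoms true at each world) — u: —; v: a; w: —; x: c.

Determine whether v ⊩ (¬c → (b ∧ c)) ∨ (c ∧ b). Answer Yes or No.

v ⊮ (¬c → (b ∧ c)) ∨ (c ∧ b): neither disjunct is forced at v.
v ⊮ ¬c → (b ∧ c): already at v itself, v ⊩ ¬c but v ⊮ b ∧ c.
v ⊮ b ∧ c since v fails b.

No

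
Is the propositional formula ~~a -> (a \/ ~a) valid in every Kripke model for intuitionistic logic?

No

This is a variant of double-negation elimination (deriving excluded middle from double negation), which is not intuitionistically valid.
A Kripke countermodel: worlds 0, 1; order generated by 0 <= 1; atoms true at each world — 0:{}; 1:{a}.
0 ||-/- ~~a -> (a \/ ~a): already at 0 itself, 0 ||- ~~a but 0 ||-/- a \/ ~a.
0 ||-/- a \/ ~a: neither disjunct is forced at 0.
0 lacks atom a, so 0 ||-/- a.
So the root 0 does not force the formula.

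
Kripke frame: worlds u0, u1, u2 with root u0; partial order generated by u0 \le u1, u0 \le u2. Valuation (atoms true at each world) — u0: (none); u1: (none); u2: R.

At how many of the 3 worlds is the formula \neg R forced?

1

u0: does not force it — u0 \nVdash \neg R since u2 is accessible from u0 and u2 \Vdash R.
u1: forces it.
u2: does not force it — u2 \nVdash \neg R since u2 is accessible from u2 and u2 \Vdash R.
Worlds forcing the formula: {u1}.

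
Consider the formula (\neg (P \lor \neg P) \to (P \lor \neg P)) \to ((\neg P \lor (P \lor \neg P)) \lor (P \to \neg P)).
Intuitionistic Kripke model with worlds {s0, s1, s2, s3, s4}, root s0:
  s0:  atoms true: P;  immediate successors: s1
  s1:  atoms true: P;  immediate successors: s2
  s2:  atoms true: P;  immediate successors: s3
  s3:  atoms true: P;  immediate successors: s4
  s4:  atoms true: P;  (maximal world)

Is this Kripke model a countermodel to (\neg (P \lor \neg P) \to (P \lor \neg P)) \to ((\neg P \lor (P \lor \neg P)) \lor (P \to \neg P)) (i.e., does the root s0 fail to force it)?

No

s0 \Vdash (\neg (P \lor \neg P) \to (P \lor \neg P)) \to ((\neg P \lor (P \lor \neg P)) \lor (P \to \neg P)): every world accessible from s0 that forces \neg (P \lor \neg P) \to (P \lor \neg P) (namely s0, s1, s2, s3, s4) also forces (\neg P \lor (P \lor \neg P)) \lor (P \to \neg P).
So the root s0 forces (\neg (P \lor \neg P) \to (P \lor \neg P)) \to ((\neg P \lor (P \lor \neg P)) \lor (P \to \neg P)); the model is not a countermodel.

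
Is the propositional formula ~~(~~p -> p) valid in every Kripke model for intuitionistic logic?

This is the double negation of double-negation elimination, which is intuitionistically derivable.
By Glivenko's theorem the double negation of any classical propositional tautology is intuitionistically provable; ~~p -> p is classically a tautology.

Yes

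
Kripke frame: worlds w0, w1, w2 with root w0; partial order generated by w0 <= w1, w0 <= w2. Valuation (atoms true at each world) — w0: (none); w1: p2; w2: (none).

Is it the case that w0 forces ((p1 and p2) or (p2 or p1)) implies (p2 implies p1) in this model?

w0 does not force ((p1 and p2) or (p2 or p1)) implies (p2 implies p1): at the accessible world w1, w1 forces (p1 and p2) or (p2 or p1) but w1 does not force p2 implies p1.
w1 does not force p2 implies p1: already at w1 itself, w1 forces p2 but w1 does not force p1.
w1 lacks atom p1, so w1 does not force p1.

No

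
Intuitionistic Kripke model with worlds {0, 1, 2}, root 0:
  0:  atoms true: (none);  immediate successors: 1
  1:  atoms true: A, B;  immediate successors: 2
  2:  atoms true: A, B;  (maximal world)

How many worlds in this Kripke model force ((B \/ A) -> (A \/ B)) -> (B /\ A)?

2

0: does not force it — 0 ||-/- ((B \/ A) -> (A \/ B)) -> (B /\ A): already at 0 itself, 0 ||- (B \/ A) -> (A \/ B) but 0 ||-/- B /\ A.
1: forces it.
2: forces it.
Worlds forcing the formula: {1, 2}.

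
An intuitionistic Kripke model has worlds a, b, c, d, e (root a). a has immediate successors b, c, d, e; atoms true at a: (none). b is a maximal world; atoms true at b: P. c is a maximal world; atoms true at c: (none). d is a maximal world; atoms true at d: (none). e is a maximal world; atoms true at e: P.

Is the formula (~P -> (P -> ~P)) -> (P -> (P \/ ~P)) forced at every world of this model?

Yes

a ||- (~P -> (P -> ~P)) -> (P -> (P \/ ~P)): every world accessible from a that forces ~P -> (P -> ~P) (namely a, b, c, d, e) also forces P -> (P \/ ~P).
Since the root a forces (~P -> (P -> ~P)) -> (P -> (P \/ ~P)) and forcing is persistent (monotone upward), every world forces it.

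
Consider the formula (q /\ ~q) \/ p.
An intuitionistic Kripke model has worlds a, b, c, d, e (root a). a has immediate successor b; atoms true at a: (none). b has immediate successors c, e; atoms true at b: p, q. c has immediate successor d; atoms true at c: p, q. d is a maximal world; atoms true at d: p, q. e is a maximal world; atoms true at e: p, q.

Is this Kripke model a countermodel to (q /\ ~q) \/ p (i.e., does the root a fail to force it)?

a ||-/- (q /\ ~q) \/ p: neither disjunct is forced at a.
a ||-/- q /\ ~q since a fails q.
So the root a does not force (q /\ ~q) \/ p; the model is a countermodel.

Yes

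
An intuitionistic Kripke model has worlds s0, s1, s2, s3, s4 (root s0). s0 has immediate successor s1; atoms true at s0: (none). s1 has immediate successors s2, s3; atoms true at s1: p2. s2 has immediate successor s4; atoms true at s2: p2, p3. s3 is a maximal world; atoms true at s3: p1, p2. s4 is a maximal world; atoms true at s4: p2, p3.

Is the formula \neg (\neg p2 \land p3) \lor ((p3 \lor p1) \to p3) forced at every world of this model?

Yes

s0 \Vdash \neg (\neg p2 \land p3) \lor ((p3 \lor p1) \to p3) via the disjunct \neg (\neg p2 \land p3).
Since the root s0 forces \neg (\neg p2 \land p3) \lor ((p3 \lor p1) \to p3) and forcing is persistent (monotone upward), every world forces it.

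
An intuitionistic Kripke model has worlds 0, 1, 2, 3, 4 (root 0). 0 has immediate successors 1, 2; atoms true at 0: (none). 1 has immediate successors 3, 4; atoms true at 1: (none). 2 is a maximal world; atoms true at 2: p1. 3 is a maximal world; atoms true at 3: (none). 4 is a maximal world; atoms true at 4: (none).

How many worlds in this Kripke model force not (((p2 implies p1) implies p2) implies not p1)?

0: does not force it — 0 does not force not (((p2 implies p1) implies p2) implies not p1) since 0 is accessible from 0 and 0 forces ((p2 implies p1) implies p2) implies not p1.
1: does not force it — 1 does not force not (((p2 implies p1) implies p2) implies not p1) since 1 is accessible from 1 and 1 forces ((p2 implies p1) implies p2) implies not p1.
2: does not force it — 2 does not force not (((p2 implies p1) implies p2) implies not p1) since 2 is accessible from 2 and 2 forces ((p2 implies p1) implies p2) implies not p1.
3: does not force it.
4: does not force it.
Worlds forcing the formula: { }.

0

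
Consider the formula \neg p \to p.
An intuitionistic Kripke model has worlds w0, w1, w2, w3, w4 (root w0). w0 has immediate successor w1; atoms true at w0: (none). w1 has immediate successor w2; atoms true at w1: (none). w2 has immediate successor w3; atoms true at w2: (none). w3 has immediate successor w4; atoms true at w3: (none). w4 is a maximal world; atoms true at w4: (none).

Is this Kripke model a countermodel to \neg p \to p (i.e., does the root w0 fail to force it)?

Yes

w0 \nVdash \neg p \to p: already at w0 itself, w0 \Vdash \neg p but w0 \nVdash p.
w0 lacks atom p, so w0 \nVdash p.
So the root w0 does not force \neg p \to p; the model is a countermodel.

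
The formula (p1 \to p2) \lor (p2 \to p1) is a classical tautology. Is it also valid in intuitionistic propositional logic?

This is the Gödel–Dummett linearity axiom, which is not intuitionistically valid.
A Kripke countermodel: worlds w0, w1, w2; order generated by w0 \le w1, w0 \le w2; atoms true at each world — w0:{}; w1:{p1}; w2:{p2}.
w0 \nVdash (p1 \to p2) \lor (p2 \to p1): neither disjunct is forced at w0.
w0 \nVdash p1 \to p2: at the accessible world w1, w1 \Vdash p1 but w1 \nVdash p2.
w1 lacks atom p2, so w1 \nVdash p2.
So the root w0 does not force the formula.

No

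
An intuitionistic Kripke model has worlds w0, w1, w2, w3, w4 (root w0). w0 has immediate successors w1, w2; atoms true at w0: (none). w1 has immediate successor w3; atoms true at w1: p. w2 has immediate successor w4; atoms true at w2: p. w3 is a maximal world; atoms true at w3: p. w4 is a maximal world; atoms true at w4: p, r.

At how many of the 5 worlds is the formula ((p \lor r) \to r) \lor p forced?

4

w0: does not force it — w0 \nVdash ((p \lor r) \to r) \lor p: neither disjunct is forced at w0.
w1: forces it.
w2: forces it.
w3: forces it.
w4: forces it.
Worlds forcing the formula: {w1, w2, w3, w4}.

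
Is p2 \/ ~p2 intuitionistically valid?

This is the law of excluded middle, which is not intuitionistically valid.
A Kripke countermodel: worlds 0, 1; order generated by 0 <= 1; atoms true at each world — 0:{}; 1:{p2}.
0 ||-/- p2 \/ ~p2: neither disjunct is forced at 0.
0 lacks atom p2, so 0 ||-/- p2.
So the root 0 does not force the formula.

No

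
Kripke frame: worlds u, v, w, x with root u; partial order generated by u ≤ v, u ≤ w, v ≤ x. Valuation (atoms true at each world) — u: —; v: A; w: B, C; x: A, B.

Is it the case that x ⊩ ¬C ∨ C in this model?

Yes

x ⊩ ¬C ∨ C via the disjunct ¬C.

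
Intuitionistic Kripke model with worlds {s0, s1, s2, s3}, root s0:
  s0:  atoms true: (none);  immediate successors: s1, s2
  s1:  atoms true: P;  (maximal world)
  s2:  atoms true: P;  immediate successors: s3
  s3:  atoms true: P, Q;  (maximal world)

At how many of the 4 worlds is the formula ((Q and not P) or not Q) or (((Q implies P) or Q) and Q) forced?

2

s0: does not force it — s0 does not force ((Q and not P) or not Q) or (((Q implies P) or Q) and Q): neither disjunct is forced at s0.
s1: forces it.
s2: does not force it.
s3: forces it.
Worlds forcing the formula: {s1, s3}.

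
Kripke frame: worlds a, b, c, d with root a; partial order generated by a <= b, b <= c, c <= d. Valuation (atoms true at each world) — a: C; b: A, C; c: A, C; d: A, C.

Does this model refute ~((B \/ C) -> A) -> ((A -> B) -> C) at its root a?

No

a ||- ~((B \/ C) -> A) -> ((A -> B) -> C) vacuously: no world accessible from a forces the antecedent ~((B \/ C) -> A).
So the root a forces ~((B \/ C) -> A) -> ((A -> B) -> C); the model is not a countermodel.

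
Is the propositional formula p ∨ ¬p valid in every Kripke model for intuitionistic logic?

No

This is the law of excluded middle, which is not intuitionistically valid.
A Kripke countermodel: worlds u, v; order generated by u ≤ v; atoms true at each world — u:{}; v:{p}.
u ⊮ p ∨ ¬p: neither disjunct is forced at u.
u lacks atom p, so u ⊮ p.
So the root u does not force the formula.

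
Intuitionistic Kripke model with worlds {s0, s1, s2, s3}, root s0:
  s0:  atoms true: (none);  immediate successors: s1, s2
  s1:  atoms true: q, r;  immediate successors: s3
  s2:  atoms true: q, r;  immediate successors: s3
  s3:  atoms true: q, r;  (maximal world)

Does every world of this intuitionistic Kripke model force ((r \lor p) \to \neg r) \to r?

s0 \Vdash ((r \lor p) \to \neg r) \to r vacuously: no world accessible from s0 forces the antecedent (r \lor p) \to \neg r.
Since the root s0 forces ((r \lor p) \to \neg r) \to r and forcing is persistent (monotone upward), every world forces it.

Yes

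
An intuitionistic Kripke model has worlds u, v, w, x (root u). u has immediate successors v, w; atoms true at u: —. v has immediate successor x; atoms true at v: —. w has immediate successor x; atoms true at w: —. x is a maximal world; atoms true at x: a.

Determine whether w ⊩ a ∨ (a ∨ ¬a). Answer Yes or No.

w ⊮ a ∨ (a ∨ ¬a): neither disjunct is forced at w.
w lacks atom a, so w ⊮ a.

No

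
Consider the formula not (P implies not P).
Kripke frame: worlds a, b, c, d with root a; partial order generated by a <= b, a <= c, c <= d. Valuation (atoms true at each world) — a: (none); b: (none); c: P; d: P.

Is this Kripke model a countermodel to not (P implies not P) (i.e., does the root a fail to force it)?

a does not force not (P implies not P) since b is accessible from a and b forces P implies not P.
b forces P implies not P vacuously: no world accessible from b forces the antecedent P.
So the root a does not force not (P implies not P); the model is a countermodel.

Yes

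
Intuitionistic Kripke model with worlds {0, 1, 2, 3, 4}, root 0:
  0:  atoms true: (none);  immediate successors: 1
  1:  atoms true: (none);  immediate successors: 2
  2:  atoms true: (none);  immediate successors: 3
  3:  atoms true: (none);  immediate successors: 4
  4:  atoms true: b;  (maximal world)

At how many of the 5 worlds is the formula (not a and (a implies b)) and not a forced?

0: forces it.
1: forces it.
2: forces it.
3: forces it.
4: forces it.
Worlds forcing the formula: {0, 1, 2, 3, 4}.

5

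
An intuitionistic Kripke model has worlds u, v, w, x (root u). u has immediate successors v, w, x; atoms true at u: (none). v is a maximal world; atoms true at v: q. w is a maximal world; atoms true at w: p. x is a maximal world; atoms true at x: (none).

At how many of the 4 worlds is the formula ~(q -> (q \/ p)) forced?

u: does not force it — u ||-/- ~(q -> (q \/ p)) since u is accessible from u and u ||- q -> (q \/ p).
v: does not force it.
w: does not force it.
x: does not force it.
Worlds forcing the formula: { }.

0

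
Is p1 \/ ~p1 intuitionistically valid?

No

This is the law of excluded middle, which is not intuitionistically valid.
A Kripke countermodel: worlds 0, 1; order generated by 0 <= 1; atoms true at each world — 0:{}; 1:{p1}.
0 ||-/- p1 \/ ~p1: neither disjunct is forced at 0.
0 lacks atom p1, so 0 ||-/- p1.
So the root 0 does not force the formula.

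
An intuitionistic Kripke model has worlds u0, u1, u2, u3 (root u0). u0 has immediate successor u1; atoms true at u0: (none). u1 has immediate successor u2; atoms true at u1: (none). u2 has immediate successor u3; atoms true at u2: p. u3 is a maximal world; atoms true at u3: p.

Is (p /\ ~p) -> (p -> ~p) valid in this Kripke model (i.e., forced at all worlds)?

Yes

u0 ||- (p /\ ~p) -> (p -> ~p) vacuously: no world accessible from u0 forces the antecedent p /\ ~p.
Since the root u0 forces (p /\ ~p) -> (p -> ~p) and forcing is persistent (monotone upward), every world forces it.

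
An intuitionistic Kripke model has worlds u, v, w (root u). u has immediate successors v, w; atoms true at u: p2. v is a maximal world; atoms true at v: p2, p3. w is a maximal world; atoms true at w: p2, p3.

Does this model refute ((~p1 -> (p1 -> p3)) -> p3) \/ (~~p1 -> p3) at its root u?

u ||- ((~p1 -> (p1 -> p3)) -> p3) \/ (~~p1 -> p3) via the disjunct ~~p1 -> p3.
So the root u forces ((~p1 -> (p1 -> p3)) -> p3) \/ (~~p1 -> p3); the model is not a countermodel.

No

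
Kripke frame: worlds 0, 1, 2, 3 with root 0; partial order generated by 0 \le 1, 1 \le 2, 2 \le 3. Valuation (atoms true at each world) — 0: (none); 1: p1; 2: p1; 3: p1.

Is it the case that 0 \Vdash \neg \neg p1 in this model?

Yes

0 \Vdash \neg \neg p1: no world accessible from 0 forces \neg p1.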